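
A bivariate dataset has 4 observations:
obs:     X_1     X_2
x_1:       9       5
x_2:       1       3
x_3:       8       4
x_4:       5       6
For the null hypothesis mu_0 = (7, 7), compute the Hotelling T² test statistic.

Step 1 — sample mean vector:
  mean(X_1) = (9 + 1 + 8 + 5) / 4 = 23/4 = 5.75
  mean(X_2) = (5 + 3 + 4 + 6) / 4 = 18/4 = 4.5
  x̄ = (5.75, 4.5),  deviation x̄ - mu_0 = (5.75, 4.5) - (7, 7) = (-1.25, -2.5).

Step 2 — sample covariance matrix, S[i,j] = (1/(n-1)) · Σ_k (x_{k,i} - mean_i) · (x_{k,j} - mean_j), divisor n-1 = 3:
  S[X_1,X_1] = ((3.25)·(3.25) + (-4.75)·(-4.75) + (2.25)·(2.25) + (-0.75)·(-0.75)) / 3 = 38.75/3 = 12.9167
  S[X_1,X_2] = ((3.25)·(0.5) + (-4.75)·(-1.5) + (2.25)·(-0.5) + (-0.75)·(1.5)) / 3 = 6.5/3 = 2.1667
  S[X_2,X_2] = ((0.5)·(0.5) + (-1.5)·(-1.5) + (-0.5)·(-0.5) + (1.5)·(1.5)) / 3 = 5/3 = 1.6667
  S = [[12.9167, 2.1667],
 [2.1667, 1.6667]].

Step 3 — invert S. det(S) = 12.9167·1.6667 - (2.1667)² = 16.8333.
  S^{-1} = (1/det) · [[d, -b], [-b, a]] = [[0.099, -0.1287],
 [-0.1287, 0.7673]].

Step 4 — quadratic form (x̄ - mu_0)^T · S^{-1} · (x̄ - mu_0):
  S^{-1} · (x̄ - mu_0) = (0.198, -1.7574),
  (x̄ - mu_0)^T · [...] = (-1.25)·(0.198) + (-2.5)·(-1.7574) = 4.146.

Step 5 — scale by n: T² = 4 · 4.146 = 16.5842.

T² ≈ 16.5842


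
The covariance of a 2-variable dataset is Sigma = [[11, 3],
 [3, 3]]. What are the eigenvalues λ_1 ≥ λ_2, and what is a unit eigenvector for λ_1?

Step 1 — characteristic polynomial of 2×2 Sigma:
  det(Sigma - λI) = λ² - trace · λ + det = 0.
  trace = 11 + 3 = 14, det = 11·3 - (3)² = 24.
Step 2 — discriminant:
  Δ = trace² - 4·det = 196 - 96 = 100.
Step 3 — eigenvalues:
  λ = (trace ± √Δ)/2 = (14 ± 10)/2,
  λ_1 = 12,  λ_2 = 2.

Step 4 — unit eigenvector for λ_1: solve (Sigma - λ_1 I)v = 0. First row:
  (11 - 12)·v_x + (3)·v_y = 0, i.e. (-1)·v_x + (3)·v_y = 0,
  so v ∝ (b, λ_1 - a) = (3, 1) = u.
  ||u|| = √((3)² + (1)²) = √(10) ≈ 3.1623,
  v_1 = u/||u|| ≈ (0.9487, 0.3162) (||v_1|| = 1).

λ_1 = 12,  λ_2 = 2;  v_1 ≈ (0.9487, 0.3162)


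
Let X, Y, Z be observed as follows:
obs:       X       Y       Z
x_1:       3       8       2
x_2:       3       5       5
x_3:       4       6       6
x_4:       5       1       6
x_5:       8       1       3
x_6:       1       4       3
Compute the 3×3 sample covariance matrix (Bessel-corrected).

Step 1 — column means:
  mean(X) = (3 + 3 + 4 + 5 + 8 + 1) / 6 = 24/6 = 4
  mean(Y) = (8 + 5 + 6 + 1 + 1 + 4) / 6 = 25/6 = 4.1667
  mean(Z) = (2 + 5 + 6 + 6 + 3 + 3) / 6 = 25/6 = 4.1667

Step 2 — sample covariance S[i,j] = (1/(n-1)) · Σ_k (x_{k,i} - mean_i) · (x_{k,j} - mean_j), with n-1 = 5.
  S[X,X] = ((-1)·(-1) + (-1)·(-1) + (0)·(0) + (1)·(1) + (4)·(4) + (-3)·(-3)) / 5 = 28/5 = 5.6
  S[X,Y] = ((-1)·(3.8333) + (-1)·(0.8333) + (0)·(1.8333) + (1)·(-3.1667) + (4)·(-3.1667) + (-3)·(-0.1667)) / 5 = -20/5 = -4
  S[X,Z] = ((-1)·(-2.1667) + (-1)·(0.8333) + (0)·(1.8333) + (1)·(1.8333) + (4)·(-1.1667) + (-3)·(-1.1667)) / 5 = 2/5 = 0.4
  S[Y,Y] = ((3.8333)·(3.8333) + (0.8333)·(0.8333) + (1.8333)·(1.8333) + (-3.1667)·(-3.1667) + (-3.1667)·(-3.1667) + (-0.1667)·(-0.1667)) / 5 = 38.8333/5 = 7.7667
  S[Y,Z] = ((3.8333)·(-2.1667) + (0.8333)·(0.8333) + (1.8333)·(1.8333) + (-3.1667)·(1.8333) + (-3.1667)·(-1.1667) + (-0.1667)·(-1.1667)) / 5 = -6.1667/5 = -1.2333
  S[Z,Z] = ((-2.1667)·(-2.1667) + (0.8333)·(0.8333) + (1.8333)·(1.8333) + (1.8333)·(1.8333) + (-1.1667)·(-1.1667) + (-1.1667)·(-1.1667)) / 5 = 14.8333/5 = 2.9667

S is symmetric (S[j,i] = S[i,j]). Assembling:

S = [[5.6, -4, 0.4],
 [-4, 7.7667, -1.2333],
 [0.4, -1.2333, 2.9667]]


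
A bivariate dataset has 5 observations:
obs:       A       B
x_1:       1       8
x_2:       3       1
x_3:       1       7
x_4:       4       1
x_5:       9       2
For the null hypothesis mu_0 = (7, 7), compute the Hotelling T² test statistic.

Step 1 — sample mean vector:
  mean(A) = (1 + 3 + 1 + 4 + 9) / 5 = 18/5 = 3.6
  mean(B) = (8 + 1 + 7 + 1 + 2) / 5 = 19/5 = 3.8
  x̄ = (3.6, 3.8),  deviation x̄ - mu_0 = (3.6, 3.8) - (7, 7) = (-3.4, -3.2).

Step 2 — sample covariance matrix, S[i,j] = (1/(n-1)) · Σ_k (x_{k,i} - mean_i) · (x_{k,j} - mean_j), divisor n-1 = 4:
  S[A,A] = ((-2.6)·(-2.6) + (-0.6)·(-0.6) + (-2.6)·(-2.6) + (0.4)·(0.4) + (5.4)·(5.4)) / 4 = 43.2/4 = 10.8
  S[A,B] = ((-2.6)·(4.2) + (-0.6)·(-2.8) + (-2.6)·(3.2) + (0.4)·(-2.8) + (5.4)·(-1.8)) / 4 = -28.4/4 = -7.1
  S[B,B] = ((4.2)·(4.2) + (-2.8)·(-2.8) + (3.2)·(3.2) + (-2.8)·(-2.8) + (-1.8)·(-1.8)) / 4 = 46.8/4 = 11.7
  S = [[10.8, -7.1],
 [-7.1, 11.7]].

Step 3 — invert S. det(S) = 10.8·11.7 - (-7.1)² = 75.95.
  S^{-1} = (1/det) · [[d, -b], [-b, a]] = [[0.154, 0.0935],
 [0.0935, 0.1422]].

Step 4 — quadratic form (x̄ - mu_0)^T · S^{-1} · (x̄ - mu_0):
  S^{-1} · (x̄ - mu_0) = (-0.8229, -0.7729),
  (x̄ - mu_0)^T · [...] = (-3.4)·(-0.8229) + (-3.2)·(-0.7729) = 5.2711.

Step 5 — scale by n: T² = 5 · 5.2711 = 26.3555.

T² ≈ 26.3555


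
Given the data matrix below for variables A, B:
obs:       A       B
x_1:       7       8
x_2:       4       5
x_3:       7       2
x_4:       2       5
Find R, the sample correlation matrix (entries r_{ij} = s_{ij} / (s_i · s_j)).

Step 1 — column means:
  mean(A) = (7 + 4 + 7 + 2) / 4 = 20/4 = 5
  mean(B) = (8 + 5 + 2 + 5) / 4 = 20/4 = 5

Step 2 — sample variances and covariances s[i,j] = (1/(n-1)) · Σ_k (x_{k,i} - mean_i) · (x_{k,j} - mean_j), with n-1 = 3:
  s[A,A] = ((2)·(2) + (-1)·(-1) + (2)·(2) + (-3)·(-3)) / 3 = 18/3 = 6
  s[A,B] = ((2)·(3) + (-1)·(0) + (2)·(-3) + (-3)·(0)) / 3 = 0/3 = 0
  s[B,B] = ((3)·(3) + (0)·(0) + (-3)·(-3) + (0)·(0)) / 3 = 18/3 = 6
  Sample standard deviations s_i = √(s[i,i]):
  s(A) = √(6) = 2.4495
  s(B) = √(6) = 2.4495

Step 3 — r_{ij} = s_{ij} / (s_i · s_j):
  r[A,A] = 1 (diagonal).
  r[A,B] = 0 / (2.4495 · 2.4495) = 0 / 6 = 0
  r[B,B] = 1 (diagonal).

R is symmetric with unit diagonal. Assembling:

R = [[1, 0],
 [0, 1]]


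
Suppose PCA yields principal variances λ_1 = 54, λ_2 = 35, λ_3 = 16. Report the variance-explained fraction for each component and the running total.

Step 1 — total variance = trace(Sigma) = Σ λ_i = 54 + 35 + 16 = 105.

Step 2 — fraction explained by component i = λ_i / Σ λ:
  PC1: 54/105 = 0.5143
  PC2: 35/105 = 0.3333
  PC3: 16/105 = 0.1524

Step 3 — cumulative fraction after k components = (λ_1 + ... + λ_k) / Σ λ:
  k = 1: 54/105 = 0.5143
  k = 2: (54 + 35)/105 = 89/105 = 0.8476
  k = 3: (54 + 35 + 16)/105 = 105/105 = 1

Summary (fraction, with percent):

explained: PC1 0.5143 (51.43%), PC2 0.3333 (33.33%), PC3 0.1524 (15.24%);  cumulative: 0.5143, 0.8476, 1


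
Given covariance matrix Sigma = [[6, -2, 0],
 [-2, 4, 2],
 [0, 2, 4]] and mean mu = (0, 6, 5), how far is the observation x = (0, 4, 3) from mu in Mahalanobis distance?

Step 1 — centre the observation: (x - mu) = (0, -2, -2).

Step 2 — invert Sigma (cofactor / det for 3×3, or solve directly):
  Sigma^{-1} = [[0.2143, 0.1429, -0.0714],
 [0.1429, 0.4286, -0.2143],
 [-0.0714, -0.2143, 0.3571]].

Step 3 — form the quadratic (x - mu)^T · Sigma^{-1} · (x - mu):
  Sigma^{-1} · (x - mu) = (-0.1429, -0.4286, -0.2857).
  (x - mu)^T · [Sigma^{-1} · (x - mu)] = (0)·(-0.1429) + (-2)·(-0.4286) + (-2)·(-0.2857) = 1.4286.

Step 4 — take square root: d = √(1.4286) ≈ 1.1952.

d(x, mu) = √(1.4286) ≈ 1.1952


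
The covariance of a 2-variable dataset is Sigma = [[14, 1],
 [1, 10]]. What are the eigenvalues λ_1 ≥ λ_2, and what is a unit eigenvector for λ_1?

Step 1 — characteristic polynomial of 2×2 Sigma:
  det(Sigma - λI) = λ² - trace · λ + det = 0.
  trace = 14 + 10 = 24, det = 14·10 - (1)² = 139.
Step 2 — discriminant:
  Δ = trace² - 4·det = 576 - 556 = 20.
Step 3 — eigenvalues:
  λ = (trace ± √Δ)/2 = (24 ± 4.4721)/2,
  λ_1 = 14.2361,  λ_2 = 9.7639.

Step 4 — unit eigenvector for λ_1: solve (Sigma - λ_1 I)v = 0. First row:
  (14 - 14.2361)·v_x + (1)·v_y = 0, i.e. (-0.2361)·v_x + (1)·v_y = 0,
  so v ∝ (b, λ_1 - a) = (1, 0.2361) = u.
  ||u|| = √((1)² + (0.2361)²) = √(1.0557) ≈ 1.0275,
  v_1 = u/||u|| ≈ (0.9732, 0.2298) (||v_1|| = 1).

λ_1 = 14.2361,  λ_2 = 9.7639;  v_1 ≈ (0.9732, 0.2298)


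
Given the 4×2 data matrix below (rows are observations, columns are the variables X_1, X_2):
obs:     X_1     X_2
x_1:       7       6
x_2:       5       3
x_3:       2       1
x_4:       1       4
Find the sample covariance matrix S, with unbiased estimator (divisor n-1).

Step 1 — column means:
  mean(X_1) = (7 + 5 + 2 + 1) / 4 = 15/4 = 3.75
  mean(X_2) = (6 + 3 + 1 + 4) / 4 = 14/4 = 3.5

Step 2 — sample covariance S[i,j] = (1/(n-1)) · Σ_k (x_{k,i} - mean_i) · (x_{k,j} - mean_j), with n-1 = 3.
  S[X_1,X_1] = ((3.25)·(3.25) + (1.25)·(1.25) + (-1.75)·(-1.75) + (-2.75)·(-2.75)) / 3 = 22.75/3 = 7.5833
  S[X_1,X_2] = ((3.25)·(2.5) + (1.25)·(-0.5) + (-1.75)·(-2.5) + (-2.75)·(0.5)) / 3 = 10.5/3 = 3.5
  S[X_2,X_2] = ((2.5)·(2.5) + (-0.5)·(-0.5) + (-2.5)·(-2.5) + (0.5)·(0.5)) / 3 = 13/3 = 4.3333

S is symmetric (S[j,i] = S[i,j]). Assembling:

S = [[7.5833, 3.5],
 [3.5, 4.3333]]


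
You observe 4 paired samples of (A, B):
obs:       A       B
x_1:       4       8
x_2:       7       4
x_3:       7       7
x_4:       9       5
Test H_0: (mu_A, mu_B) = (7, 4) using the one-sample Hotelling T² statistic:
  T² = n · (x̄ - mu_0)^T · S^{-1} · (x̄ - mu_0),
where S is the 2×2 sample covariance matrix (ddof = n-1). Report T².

Step 1 — sample mean vector:
  mean(A) = (4 + 7 + 7 + 9) / 4 = 27/4 = 6.75
  mean(B) = (8 + 4 + 7 + 5) / 4 = 24/4 = 6
  x̄ = (6.75, 6),  deviation x̄ - mu_0 = (6.75, 6) - (7, 4) = (-0.25, 2).

Step 2 — sample covariance matrix, S[i,j] = (1/(n-1)) · Σ_k (x_{k,i} - mean_i) · (x_{k,j} - mean_j), divisor n-1 = 3:
  S[A,A] = ((-2.75)·(-2.75) + (0.25)·(0.25) + (0.25)·(0.25) + (2.25)·(2.25)) / 3 = 12.75/3 = 4.25
  S[A,B] = ((-2.75)·(2) + (0.25)·(-2) + (0.25)·(1) + (2.25)·(-1)) / 3 = -8/3 = -2.6667
  S[B,B] = ((2)·(2) + (-2)·(-2) + (1)·(1) + (-1)·(-1)) / 3 = 10/3 = 3.3333
  S = [[4.25, -2.6667],
 [-2.6667, 3.3333]].

Step 3 — invert S. det(S) = 4.25·3.3333 - (-2.6667)² = 7.0556.
  S^{-1} = (1/det) · [[d, -b], [-b, a]] = [[0.4724, 0.378],
 [0.378, 0.6024]].

Step 4 — quadratic form (x̄ - mu_0)^T · S^{-1} · (x̄ - mu_0):
  S^{-1} · (x̄ - mu_0) = (0.6378, 1.1102),
  (x̄ - mu_0)^T · [...] = (-0.25)·(0.6378) + (2)·(1.1102) = 2.061.

Step 5 — scale by n: T² = 4 · 2.061 = 8.2441.

T² ≈ 8.2441


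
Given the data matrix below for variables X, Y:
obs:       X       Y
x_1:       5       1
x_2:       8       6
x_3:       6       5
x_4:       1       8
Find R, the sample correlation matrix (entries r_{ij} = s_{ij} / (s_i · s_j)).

Step 1 — column means:
  mean(X) = (5 + 8 + 6 + 1) / 4 = 20/4 = 5
  mean(Y) = (1 + 6 + 5 + 8) / 4 = 20/4 = 5

Step 2 — sample variances and covariances s[i,j] = (1/(n-1)) · Σ_k (x_{k,i} - mean_i) · (x_{k,j} - mean_j), with n-1 = 3:
  s[X,X] = ((0)·(0) + (3)·(3) + (1)·(1) + (-4)·(-4)) / 3 = 26/3 = 8.6667
  s[X,Y] = ((0)·(-4) + (3)·(1) + (1)·(0) + (-4)·(3)) / 3 = -9/3 = -3
  s[Y,Y] = ((-4)·(-4) + (1)·(1) + (0)·(0) + (3)·(3)) / 3 = 26/3 = 8.6667
  Sample standard deviations s_i = √(s[i,i]):
  s(X) = √(8.6667) = 2.9439
  s(Y) = √(8.6667) = 2.9439

Step 3 — r_{ij} = s_{ij} / (s_i · s_j):
  r[X,X] = 1 (diagonal).
  r[X,Y] = -3 / (2.9439 · 2.9439) = -3 / 8.6667 = -0.3462
  r[Y,Y] = 1 (diagonal).

R is symmetric with unit diagonal. Assembling:

R = [[1, -0.3462],
 [-0.3462, 1]]


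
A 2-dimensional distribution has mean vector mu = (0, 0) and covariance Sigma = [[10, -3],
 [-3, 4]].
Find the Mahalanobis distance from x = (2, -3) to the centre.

Step 1 — centre the observation: (x - mu) = (2, -3).

Step 2 — invert Sigma. det(Sigma) = 10·4 - (-3)² = 31.
  Sigma^{-1} = (1/det) · [[d, -b], [-b, a]] = [[0.129, 0.0968],
 [0.0968, 0.3226]].

Step 3 — form the quadratic (x - mu)^T · Sigma^{-1} · (x - mu):
  Sigma^{-1} · (x - mu) = (-0.0323, -0.7742).
  (x - mu)^T · [Sigma^{-1} · (x - mu)] = (2)·(-0.0323) + (-3)·(-0.7742) = 2.2581.

Step 4 — take square root: d = √(2.2581) ≈ 1.5027.

d(x, mu) = √(2.2581) ≈ 1.5027


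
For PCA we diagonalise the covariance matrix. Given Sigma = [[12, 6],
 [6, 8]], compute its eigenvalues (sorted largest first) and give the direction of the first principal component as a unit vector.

Step 1 — characteristic polynomial of 2×2 Sigma:
  det(Sigma - λI) = λ² - trace · λ + det = 0.
  trace = 12 + 8 = 20, det = 12·8 - (6)² = 60.
Step 2 — discriminant:
  Δ = trace² - 4·det = 400 - 240 = 160.
Step 3 — eigenvalues:
  λ = (trace ± √Δ)/2 = (20 ± 12.6491)/2,
  λ_1 = 16.3246,  λ_2 = 3.6754.

Step 4 — unit eigenvector for λ_1: solve (Sigma - λ_1 I)v = 0. First row:
  (12 - 16.3246)·v_x + (6)·v_y = 0, i.e. (-4.3246)·v_x + (6)·v_y = 0,
  so v ∝ (b, λ_1 - a) = (6, 4.3246) = u.
  ||u|| = √((6)² + (4.3246)²) = √(54.7018) ≈ 7.3961,
  v_1 = u/||u|| ≈ (0.8112, 0.5847) (||v_1|| = 1).

λ_1 = 16.3246,  λ_2 = 3.6754;  v_1 ≈ (0.8112, 0.5847)


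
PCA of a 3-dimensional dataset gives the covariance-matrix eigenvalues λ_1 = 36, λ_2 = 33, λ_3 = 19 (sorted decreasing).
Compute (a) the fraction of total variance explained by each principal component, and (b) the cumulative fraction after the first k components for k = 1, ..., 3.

Step 1 — total variance = trace(Sigma) = Σ λ_i = 36 + 33 + 19 = 88.

Step 2 — fraction explained by component i = λ_i / Σ λ:
  PC1: 36/88 = 0.4091
  PC2: 33/88 = 0.375
  PC3: 19/88 = 0.2159

Step 3 — cumulative fraction after k components = (λ_1 + ... + λ_k) / Σ λ:
  k = 1: 36/88 = 0.4091
  k = 2: (36 + 33)/88 = 69/88 = 0.7841
  k = 3: (36 + 33 + 19)/88 = 88/88 = 1

Summary (fraction, with percent):

explained: PC1 0.4091 (40.91%), PC2 0.375 (37.5%), PC3 0.2159 (21.59%);  cumulative: 0.4091, 0.7841, 1


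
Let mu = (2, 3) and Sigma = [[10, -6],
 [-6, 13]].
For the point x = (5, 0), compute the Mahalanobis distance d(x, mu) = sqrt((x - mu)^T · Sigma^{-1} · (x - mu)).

Step 1 — centre the observation: (x - mu) = (3, -3).

Step 2 — invert Sigma. det(Sigma) = 10·13 - (-6)² = 94.
  Sigma^{-1} = (1/det) · [[d, -b], [-b, a]] = [[0.1383, 0.0638],
 [0.0638, 0.1064]].

Step 3 — form the quadratic (x - mu)^T · Sigma^{-1} · (x - mu):
  Sigma^{-1} · (x - mu) = (0.2234, -0.1277).
  (x - mu)^T · [Sigma^{-1} · (x - mu)] = (3)·(0.2234) + (-3)·(-0.1277) = 1.0532.

Step 4 — take square root: d = √(1.0532) ≈ 1.0263.

d(x, mu) = √(1.0532) ≈ 1.0263


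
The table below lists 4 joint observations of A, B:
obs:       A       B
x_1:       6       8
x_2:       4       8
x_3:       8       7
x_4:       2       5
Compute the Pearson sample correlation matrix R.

Step 1 — column means:
  mean(A) = (6 + 4 + 8 + 2) / 4 = 20/4 = 5
  mean(B) = (8 + 8 + 7 + 5) / 4 = 28/4 = 7

Step 2 — sample variances and covariances s[i,j] = (1/(n-1)) · Σ_k (x_{k,i} - mean_i) · (x_{k,j} - mean_j), with n-1 = 3:
  s[A,A] = ((1)·(1) + (-1)·(-1) + (3)·(3) + (-3)·(-3)) / 3 = 20/3 = 6.6667
  s[A,B] = ((1)·(1) + (-1)·(1) + (3)·(0) + (-3)·(-2)) / 3 = 6/3 = 2
  s[B,B] = ((1)·(1) + (1)·(1) + (0)·(0) + (-2)·(-2)) / 3 = 6/3 = 2
  Sample standard deviations s_i = √(s[i,i]):
  s(A) = √(6.6667) = 2.582
  s(B) = √(2) = 1.4142

Step 3 — r_{ij} = s_{ij} / (s_i · s_j):
  r[A,A] = 1 (diagonal).
  r[A,B] = 2 / (2.582 · 1.4142) = 2 / 3.6515 = 0.5477
  r[B,B] = 1 (diagonal).

R is symmetric with unit diagonal. Assembling:

R = [[1, 0.5477],
 [0.5477, 1]]


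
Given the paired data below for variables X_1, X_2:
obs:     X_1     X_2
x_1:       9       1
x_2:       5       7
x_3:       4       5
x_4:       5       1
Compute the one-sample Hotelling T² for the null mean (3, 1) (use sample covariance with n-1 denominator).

Step 1 — sample mean vector:
  mean(X_1) = (9 + 5 + 4 + 5) / 4 = 23/4 = 5.75
  mean(X_2) = (1 + 7 + 5 + 1) / 4 = 14/4 = 3.5
  x̄ = (5.75, 3.5),  deviation x̄ - mu_0 = (5.75, 3.5) - (3, 1) = (2.75, 2.5).

Step 2 — sample covariance matrix, S[i,j] = (1/(n-1)) · Σ_k (x_{k,i} - mean_i) · (x_{k,j} - mean_j), divisor n-1 = 3:
  S[X_1,X_1] = ((3.25)·(3.25) + (-0.75)·(-0.75) + (-1.75)·(-1.75) + (-0.75)·(-0.75)) / 3 = 14.75/3 = 4.9167
  S[X_1,X_2] = ((3.25)·(-2.5) + (-0.75)·(3.5) + (-1.75)·(1.5) + (-0.75)·(-2.5)) / 3 = -11.5/3 = -3.8333
  S[X_2,X_2] = ((-2.5)·(-2.5) + (3.5)·(3.5) + (1.5)·(1.5) + (-2.5)·(-2.5)) / 3 = 27/3 = 9
  S = [[4.9167, -3.8333],
 [-3.8333, 9]].

Step 3 — invert S. det(S) = 4.9167·9 - (-3.8333)² = 29.5556.
  S^{-1} = (1/det) · [[d, -b], [-b, a]] = [[0.3045, 0.1297],
 [0.1297, 0.1664]].

Step 4 — quadratic form (x̄ - mu_0)^T · S^{-1} · (x̄ - mu_0):
  S^{-1} · (x̄ - mu_0) = (1.1617, 0.7726),
  (x̄ - mu_0)^T · [...] = (2.75)·(1.1617) + (2.5)·(0.7726) = 5.1259.

Step 5 — scale by n: T² = 4 · 5.1259 = 20.5038.

T² ≈ 20.5038


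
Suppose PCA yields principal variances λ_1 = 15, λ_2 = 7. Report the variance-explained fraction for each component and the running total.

Step 1 — total variance = trace(Sigma) = Σ λ_i = 15 + 7 = 22.

Step 2 — fraction explained by component i = λ_i / Σ λ:
  PC1: 15/22 = 0.6818
  PC2: 7/22 = 0.3182

Step 3 — cumulative fraction after k components = (λ_1 + ... + λ_k) / Σ λ:
  k = 1: 15/22 = 0.6818
  k = 2: (15 + 7)/22 = 22/22 = 1

Summary (fraction, with percent):

explained: PC1 0.6818 (68.18%), PC2 0.3182 (31.82%);  cumulative: 0.6818, 1


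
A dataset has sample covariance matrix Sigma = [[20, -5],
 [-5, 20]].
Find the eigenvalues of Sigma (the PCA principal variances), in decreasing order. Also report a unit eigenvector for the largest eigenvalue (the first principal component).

Step 1 — characteristic polynomial of 2×2 Sigma:
  det(Sigma - λI) = λ² - trace · λ + det = 0.
  trace = 20 + 20 = 40, det = 20·20 - (-5)² = 375.
Step 2 — discriminant:
  Δ = trace² - 4·det = 1600 - 1500 = 100.
Step 3 — eigenvalues:
  λ = (trace ± √Δ)/2 = (40 ± 10)/2,
  λ_1 = 25,  λ_2 = 15.

Step 4 — unit eigenvector for λ_1: solve (Sigma - λ_1 I)v = 0. First row:
  (20 - 25)·v_x + (-5)·v_y = 0, i.e. (-5)·v_x + (-5)·v_y = 0,
  so v ∝ (b, λ_1 - a) = (-5, 5); multiply by -1 so the first entry is positive: u = (5, -5).
  ||u|| = √((5)² + (-5)²) = √(50) ≈ 7.0711,
  v_1 = u/||u|| ≈ (0.7071, -0.7071) (||v_1|| = 1).

λ_1 = 25,  λ_2 = 15;  v_1 ≈ (0.7071, -0.7071)


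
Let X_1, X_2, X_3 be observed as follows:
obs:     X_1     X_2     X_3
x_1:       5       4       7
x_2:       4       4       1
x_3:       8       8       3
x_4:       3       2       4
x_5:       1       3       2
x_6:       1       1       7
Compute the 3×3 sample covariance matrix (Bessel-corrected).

Step 1 — column means:
  mean(X_1) = (5 + 4 + 8 + 3 + 1 + 1) / 6 = 22/6 = 3.6667
  mean(X_2) = (4 + 4 + 8 + 2 + 3 + 1) / 6 = 22/6 = 3.6667
  mean(X_3) = (7 + 1 + 3 + 4 + 2 + 7) / 6 = 24/6 = 4

Step 2 — sample covariance S[i,j] = (1/(n-1)) · Σ_k (x_{k,i} - mean_i) · (x_{k,j} - mean_j), with n-1 = 5.
  S[X_1,X_1] = ((1.3333)·(1.3333) + (0.3333)·(0.3333) + (4.3333)·(4.3333) + (-0.6667)·(-0.6667) + (-2.6667)·(-2.6667) + (-2.6667)·(-2.6667)) / 5 = 35.3333/5 = 7.0667
  S[X_1,X_2] = ((1.3333)·(0.3333) + (0.3333)·(0.3333) + (4.3333)·(4.3333) + (-0.6667)·(-1.6667) + (-2.6667)·(-0.6667) + (-2.6667)·(-2.6667)) / 5 = 29.3333/5 = 5.8667
  S[X_1,X_3] = ((1.3333)·(3) + (0.3333)·(-3) + (4.3333)·(-1) + (-0.6667)·(0) + (-2.6667)·(-2) + (-2.6667)·(3)) / 5 = -4/5 = -0.8
  S[X_2,X_2] = ((0.3333)·(0.3333) + (0.3333)·(0.3333) + (4.3333)·(4.3333) + (-1.6667)·(-1.6667) + (-0.6667)·(-0.6667) + (-2.6667)·(-2.6667)) / 5 = 29.3333/5 = 5.8667
  S[X_2,X_3] = ((0.3333)·(3) + (0.3333)·(-3) + (4.3333)·(-1) + (-1.6667)·(0) + (-0.6667)·(-2) + (-2.6667)·(3)) / 5 = -11/5 = -2.2
  S[X_3,X_3] = ((3)·(3) + (-3)·(-3) + (-1)·(-1) + (0)·(0) + (-2)·(-2) + (3)·(3)) / 5 = 32/5 = 6.4

S is symmetric (S[j,i] = S[i,j]). Assembling:

S = [[7.0667, 5.8667, -0.8],
 [5.8667, 5.8667, -2.2],
 [-0.8, -2.2, 6.4]]


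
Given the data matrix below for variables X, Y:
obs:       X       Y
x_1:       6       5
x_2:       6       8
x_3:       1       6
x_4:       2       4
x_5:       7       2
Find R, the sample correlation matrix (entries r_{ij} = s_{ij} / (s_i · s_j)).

Step 1 — column means:
  mean(X) = (6 + 6 + 1 + 2 + 7) / 5 = 22/5 = 4.4
  mean(Y) = (5 + 8 + 6 + 4 + 2) / 5 = 25/5 = 5

Step 2 — sample variances and covariances s[i,j] = (1/(n-1)) · Σ_k (x_{k,i} - mean_i) · (x_{k,j} - mean_j), with n-1 = 4:
  s[X,X] = ((1.6)·(1.6) + (1.6)·(1.6) + (-3.4)·(-3.4) + (-2.4)·(-2.4) + (2.6)·(2.6)) / 4 = 29.2/4 = 7.3
  s[X,Y] = ((1.6)·(0) + (1.6)·(3) + (-3.4)·(1) + (-2.4)·(-1) + (2.6)·(-3)) / 4 = -4/4 = -1
  s[Y,Y] = ((0)·(0) + (3)·(3) + (1)·(1) + (-1)·(-1) + (-3)·(-3)) / 4 = 20/4 = 5
  Sample standard deviations s_i = √(s[i,i]):
  s(X) = √(7.3) = 2.7019
  s(Y) = √(5) = 2.2361

Step 3 — r_{ij} = s_{ij} / (s_i · s_j):
  r[X,X] = 1 (diagonal).
  r[X,Y] = -1 / (2.7019 · 2.2361) = -1 / 6.0415 = -0.1655
  r[Y,Y] = 1 (diagonal).

R is symmetric with unit diagonal. Assembling:

R = [[1, -0.1655],
 [-0.1655, 1]]


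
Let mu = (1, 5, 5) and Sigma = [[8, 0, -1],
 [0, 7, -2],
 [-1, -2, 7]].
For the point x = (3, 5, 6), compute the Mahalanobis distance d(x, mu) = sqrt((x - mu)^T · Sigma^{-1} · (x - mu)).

Step 1 — centre the observation: (x - mu) = (2, 0, 1).

Step 2 — invert Sigma (cofactor / det for 3×3, or solve directly):
  Sigma^{-1} = [[0.1275, 0.0057, 0.0198],
 [0.0057, 0.1558, 0.0453],
 [0.0198, 0.0453, 0.1586]].

Step 3 — form the quadratic (x - mu)^T · Sigma^{-1} · (x - mu):
  Sigma^{-1} · (x - mu) = (0.2748, 0.0567, 0.1983).
  (x - mu)^T · [Sigma^{-1} · (x - mu)] = (2)·(0.2748) + (0)·(0.0567) + (1)·(0.1983) = 0.7479.

Step 4 — take square root: d = √(0.7479) ≈ 0.8648.

d(x, mu) = √(0.7479) ≈ 0.8648


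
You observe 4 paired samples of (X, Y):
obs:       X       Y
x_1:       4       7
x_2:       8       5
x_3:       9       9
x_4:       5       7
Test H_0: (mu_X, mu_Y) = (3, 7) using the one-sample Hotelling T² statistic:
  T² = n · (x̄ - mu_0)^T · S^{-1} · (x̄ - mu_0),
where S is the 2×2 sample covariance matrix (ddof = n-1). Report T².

Step 1 — sample mean vector:
  mean(X) = (4 + 8 + 9 + 5) / 4 = 26/4 = 6.5
  mean(Y) = (7 + 5 + 9 + 7) / 4 = 28/4 = 7
  x̄ = (6.5, 7),  deviation x̄ - mu_0 = (6.5, 7) - (3, 7) = (3.5, 0).

Step 2 — sample covariance matrix, S[i,j] = (1/(n-1)) · Σ_k (x_{k,i} - mean_i) · (x_{k,j} - mean_j), divisor n-1 = 3:
  S[X,X] = ((-2.5)·(-2.5) + (1.5)·(1.5) + (2.5)·(2.5) + (-1.5)·(-1.5)) / 3 = 17/3 = 5.6667
  S[X,Y] = ((-2.5)·(0) + (1.5)·(-2) + (2.5)·(2) + (-1.5)·(0)) / 3 = 2/3 = 0.6667
  S[Y,Y] = ((0)·(0) + (-2)·(-2) + (2)·(2) + (0)·(0)) / 3 = 8/3 = 2.6667
  S = [[5.6667, 0.6667],
 [0.6667, 2.6667]].

Step 3 — invert S. det(S) = 5.6667·2.6667 - (0.6667)² = 14.6667.
  S^{-1} = (1/det) · [[d, -b], [-b, a]] = [[0.1818, -0.0455],
 [-0.0455, 0.3864]].

Step 4 — quadratic form (x̄ - mu_0)^T · S^{-1} · (x̄ - mu_0):
  S^{-1} · (x̄ - mu_0) = (0.6364, -0.1591),
  (x̄ - mu_0)^T · [...] = (3.5)·(0.6364) + (0)·(-0.1591) = 2.2273.

Step 5 — scale by n: T² = 4 · 2.2273 = 8.9091.

T² ≈ 8.9091


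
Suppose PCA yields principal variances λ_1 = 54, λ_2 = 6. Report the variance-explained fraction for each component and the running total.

Step 1 — total variance = trace(Sigma) = Σ λ_i = 54 + 6 = 60.

Step 2 — fraction explained by component i = λ_i / Σ λ:
  PC1: 54/60 = 0.9
  PC2: 6/60 = 0.1

Step 3 — cumulative fraction after k components = (λ_1 + ... + λ_k) / Σ λ:
  k = 1: 54/60 = 0.9
  k = 2: (54 + 6)/60 = 60/60 = 1

Summary (fraction, with percent):

explained: PC1 0.9 (90%), PC2 0.1 (10%);  cumulative: 0.9, 1


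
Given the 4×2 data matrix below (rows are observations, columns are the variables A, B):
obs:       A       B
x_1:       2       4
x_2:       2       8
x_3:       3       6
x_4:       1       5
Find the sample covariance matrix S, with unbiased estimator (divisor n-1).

Step 1 — column means:
  mean(A) = (2 + 2 + 3 + 1) / 4 = 8/4 = 2
  mean(B) = (4 + 8 + 6 + 5) / 4 = 23/4 = 5.75

Step 2 — sample covariance S[i,j] = (1/(n-1)) · Σ_k (x_{k,i} - mean_i) · (x_{k,j} - mean_j), with n-1 = 3.
  S[A,A] = ((0)·(0) + (0)·(0) + (1)·(1) + (-1)·(-1)) / 3 = 2/3 = 0.6667
  S[A,B] = ((0)·(-1.75) + (0)·(2.25) + (1)·(0.25) + (-1)·(-0.75)) / 3 = 1/3 = 0.3333
  S[B,B] = ((-1.75)·(-1.75) + (2.25)·(2.25) + (0.25)·(0.25) + (-0.75)·(-0.75)) / 3 = 8.75/3 = 2.9167

S is symmetric (S[j,i] = S[i,j]). Assembling:

S = [[0.6667, 0.3333],
 [0.3333, 2.9167]]


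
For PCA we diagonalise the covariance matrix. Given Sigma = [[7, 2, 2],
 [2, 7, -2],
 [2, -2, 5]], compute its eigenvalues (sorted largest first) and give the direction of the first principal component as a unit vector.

Step 1 — characteristic polynomial p(λ) = det(λI - Sigma) = λ³ - tr·λ² + c_1·λ - det, where tr = trace, c_1 = sum of the principal 2×2 minors, det = det(Sigma):
  tr = 7 + 7 + 5 = 19,
  c_1 = (7·7 - (2)²) + (7·5 - (2)²) + (7·5 - (-2)²) = 45 + 31 + 31 = 107,
  det = 7·(7·5 - (-2)²) - (2)·((2)·5 - (-2)·(2)) + (2)·((2)·(-2) - 7·(2)) = 7·(31) - (2)·(14) + (2)·(-18) = 153.
  So p(λ) = λ³ - 19λ² + 107λ - 153.
Step 2 — look for an integer root (rational root theorem: any rational root is an integer divisor of 153). Testing λ = 9:
  p(9) = 729 - 1539 + 963 - 153 = 0  ✓
  Dividing out (λ - 9): p(λ) = (λ - 9)(λ² - 10λ + 17).
Step 3 — remaining eigenvalues from the quadratic λ² - 10λ + 17 = 0:
  Δ = 10² - 4·17 = 100 - 68 = 32,  λ = (10 ± √32)/2 = (10 ± 5.6569)/2 ≈ 7.8284 or 2.1716.
  Sorted: λ_1 = 9,  λ_2 = 7.8284,  λ_3 = 2.1716  (check: sum = 19 = tr ✓).

Step 4 — unit eigenvector for λ_1 = 9: v spans the null space of (Sigma - λ_1 I), whose rows are
  r_1 = (-2, 2, 2),  r_2 = (2, -2, -2),  r_3 = (2, -2, -4).
  v is orthogonal to every row, so take v ∝ r_1 × r_3 = ((2)·(-4) - (2)·(-2), (2)·(2) - (-2)·(-4), (-2)·(-2) - (2)·(2)) = (-4, -4, 0).
  Rescale (divide by 4; multiply by -1 so the first nonzero entry is positive): u = (1, 1, 0).
  ||u|| = √((1)² + (1)² + (0)²) = √(2) ≈ 1.4142,  v_1 = u/||u|| ≈ (0.7071, 0.7071, 0) (||v_1|| = 1).

λ_1 = 9,  λ_2 = 7.8284,  λ_3 = 2.1716;  v_1 ≈ (0.7071, 0.7071, 0)


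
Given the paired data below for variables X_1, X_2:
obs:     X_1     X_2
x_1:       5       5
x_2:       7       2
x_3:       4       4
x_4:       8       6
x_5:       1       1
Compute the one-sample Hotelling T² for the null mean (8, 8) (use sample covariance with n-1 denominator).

Step 1 — sample mean vector:
  mean(X_1) = (5 + 7 + 4 + 8 + 1) / 5 = 25/5 = 5
  mean(X_2) = (5 + 2 + 4 + 6 + 1) / 5 = 18/5 = 3.6
  x̄ = (5, 3.6),  deviation x̄ - mu_0 = (5, 3.6) - (8, 8) = (-3, -4.4).

Step 2 — sample covariance matrix, S[i,j] = (1/(n-1)) · Σ_k (x_{k,i} - mean_i) · (x_{k,j} - mean_j), divisor n-1 = 4:
  S[X_1,X_1] = ((0)·(0) + (2)·(2) + (-1)·(-1) + (3)·(3) + (-4)·(-4)) / 4 = 30/4 = 7.5
  S[X_1,X_2] = ((0)·(1.4) + (2)·(-1.6) + (-1)·(0.4) + (3)·(2.4) + (-4)·(-2.6)) / 4 = 14/4 = 3.5
  S[X_2,X_2] = ((1.4)·(1.4) + (-1.6)·(-1.6) + (0.4)·(0.4) + (2.4)·(2.4) + (-2.6)·(-2.6)) / 4 = 17.2/4 = 4.3
  S = [[7.5, 3.5],
 [3.5, 4.3]].

Step 3 — invert S. det(S) = 7.5·4.3 - (3.5)² = 20.
  S^{-1} = (1/det) · [[d, -b], [-b, a]] = [[0.215, -0.175],
 [-0.175, 0.375]].

Step 4 — quadratic form (x̄ - mu_0)^T · S^{-1} · (x̄ - mu_0):
  S^{-1} · (x̄ - mu_0) = (0.125, -1.125),
  (x̄ - mu_0)^T · [...] = (-3)·(0.125) + (-4.4)·(-1.125) = 4.575.

Step 5 — scale by n: T² = 5 · 4.575 = 22.875.

T² ≈ 22.875


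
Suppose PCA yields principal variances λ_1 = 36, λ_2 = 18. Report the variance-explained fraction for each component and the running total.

Step 1 — total variance = trace(Sigma) = Σ λ_i = 36 + 18 = 54.

Step 2 — fraction explained by component i = λ_i / Σ λ:
  PC1: 36/54 = 0.6667
  PC2: 18/54 = 0.3333

Step 3 — cumulative fraction after k components = (λ_1 + ... + λ_k) / Σ λ:
  k = 1: 36/54 = 0.6667
  k = 2: (36 + 18)/54 = 54/54 = 1

Summary (fraction, with percent):

explained: PC1 0.6667 (66.67%), PC2 0.3333 (33.33%);  cumulative: 0.6667, 1


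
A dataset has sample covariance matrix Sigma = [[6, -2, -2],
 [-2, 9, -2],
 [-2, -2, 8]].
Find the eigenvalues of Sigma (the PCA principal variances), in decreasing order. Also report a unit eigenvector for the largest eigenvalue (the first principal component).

Step 1 — characteristic polynomial p(λ) = det(λI - Sigma) = λ³ - tr·λ² + c_1·λ - det, where tr = trace, c_1 = sum of the principal 2×2 minors, det = det(Sigma):
  tr = 6 + 9 + 8 = 23,
  c_1 = (6·9 - (-2)²) + (6·8 - (-2)²) + (9·8 - (-2)²) = 50 + 44 + 68 = 162,
  det = 6·(9·8 - (-2)²) - (-2)·((-2)·8 - (-2)·(-2)) + (-2)·((-2)·(-2) - 9·(-2)) = 6·(68) - (-2)·(-20) + (-2)·(22) = 324.
  So p(λ) = λ³ - 23λ² + 162λ - 324.
Step 2 — look for an integer root (rational root theorem: any rational root is an integer divisor of 324). Testing λ = 9:
  p(9) = 729 - 1863 + 1458 - 324 = 0  ✓
  Dividing out (λ - 9): p(λ) = (λ - 9)(λ² - 14λ + 36).
Step 3 — remaining eigenvalues from the quadratic λ² - 14λ + 36 = 0:
  Δ = 14² - 4·36 = 196 - 144 = 52,  λ = (14 ± √52)/2 = (14 ± 7.2111)/2 ≈ 10.6056 or 3.3944.
  Sorted: λ_1 = 10.6056,  λ_2 = 9,  λ_3 = 3.3944  (check: sum = 23 = tr ✓).

Step 4 — unit eigenvector for λ_1 ≈ 10.6056: v spans the null space of (Sigma - λ_1 I), whose rows are
  r_1 = (-4.6056, -2, -2),  r_2 = (-2, -1.6056, -2),  r_3 = (-2, -2, -2.6056).
  v is orthogonal to every row, so take v ∝ r_1 × r_2 = ((-2)·(-2) - (-2)·(-1.6056), (-2)·(-2) - (-4.6056)·(-2), (-4.6056)·(-1.6056) - (-2)·(-2)) ≈ (0.7889, -5.2111, 3.3944).
  Let u = (0.7889, -5.2111, 3.3944).
  ||u|| = √((0.7889)² + (-5.2111)² + (3.3944)²) = √(39.3002) ≈ 6.269,  v_1 = u/||u|| ≈ (0.1258, -0.8313, 0.5415) (||v_1|| = 1).

λ_1 = 10.6056,  λ_2 = 9,  λ_3 = 3.3944;  v_1 ≈ (0.1258, -0.8313, 0.5415)


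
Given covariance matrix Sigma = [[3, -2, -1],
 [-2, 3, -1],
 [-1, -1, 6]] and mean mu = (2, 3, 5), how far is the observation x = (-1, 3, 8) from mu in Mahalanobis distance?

Step 1 — centre the observation: (x - mu) = (-3, 0, 3).

Step 2 — invert Sigma (cofactor / det for 3×3, or solve directly):
  Sigma^{-1} = [[0.85, 0.65, 0.25],
 [0.65, 0.85, 0.25],
 [0.25, 0.25, 0.25]].

Step 3 — form the quadratic (x - mu)^T · Sigma^{-1} · (x - mu):
  Sigma^{-1} · (x - mu) = (-1.8, -1.2, 0).
  (x - mu)^T · [Sigma^{-1} · (x - mu)] = (-3)·(-1.8) + (0)·(-1.2) + (3)·(0) = 5.4.

Step 4 — take square root: d = √(5.4) ≈ 2.3238.

d(x, mu) = √(5.4) ≈ 2.3238


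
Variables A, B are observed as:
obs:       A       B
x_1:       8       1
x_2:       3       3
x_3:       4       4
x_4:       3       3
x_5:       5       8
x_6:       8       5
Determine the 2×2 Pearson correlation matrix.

Step 1 — column means:
  mean(A) = (8 + 3 + 4 + 3 + 5 + 8) / 6 = 31/6 = 5.1667
  mean(B) = (1 + 3 + 4 + 3 + 8 + 5) / 6 = 24/6 = 4

Step 2 — sample variances and covariances s[i,j] = (1/(n-1)) · Σ_k (x_{k,i} - mean_i) · (x_{k,j} - mean_j), with n-1 = 5:
  s[A,A] = ((2.8333)·(2.8333) + (-2.1667)·(-2.1667) + (-1.1667)·(-1.1667) + (-2.1667)·(-2.1667) + (-0.1667)·(-0.1667) + (2.8333)·(2.8333)) / 5 = 26.8333/5 = 5.3667
  s[A,B] = ((2.8333)·(-3) + (-2.1667)·(-1) + (-1.1667)·(0) + (-2.1667)·(-1) + (-0.1667)·(4) + (2.8333)·(1)) / 5 = -2/5 = -0.4
  s[B,B] = ((-3)·(-3) + (-1)·(-1) + (0)·(0) + (-1)·(-1) + (4)·(4) + (1)·(1)) / 5 = 28/5 = 5.6
  Sample standard deviations s_i = √(s[i,i]):
  s(A) = √(5.3667) = 2.3166
  s(B) = √(5.6) = 2.3664

Step 3 — r_{ij} = s_{ij} / (s_i · s_j):
  r[A,A] = 1 (diagonal).
  r[A,B] = -0.4 / (2.3166 · 2.3664) = -0.4 / 5.4821 = -0.073
  r[B,B] = 1 (diagonal).

R is symmetric with unit diagonal. Assembling:

R = [[1, -0.073],
 [-0.073, 1]]


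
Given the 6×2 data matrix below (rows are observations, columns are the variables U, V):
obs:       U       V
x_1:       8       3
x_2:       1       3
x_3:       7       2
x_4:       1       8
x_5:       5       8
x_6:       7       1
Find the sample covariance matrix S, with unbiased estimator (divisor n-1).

Step 1 — column means:
  mean(U) = (8 + 1 + 7 + 1 + 5 + 7) / 6 = 29/6 = 4.8333
  mean(V) = (3 + 3 + 2 + 8 + 8 + 1) / 6 = 25/6 = 4.1667

Step 2 — sample covariance S[i,j] = (1/(n-1)) · Σ_k (x_{k,i} - mean_i) · (x_{k,j} - mean_j), with n-1 = 5.
  S[U,U] = ((3.1667)·(3.1667) + (-3.8333)·(-3.8333) + (2.1667)·(2.1667) + (-3.8333)·(-3.8333) + (0.1667)·(0.1667) + (2.1667)·(2.1667)) / 5 = 48.8333/5 = 9.7667
  S[U,V] = ((3.1667)·(-1.1667) + (-3.8333)·(-1.1667) + (2.1667)·(-2.1667) + (-3.8333)·(3.8333) + (0.1667)·(3.8333) + (2.1667)·(-3.1667)) / 5 = -24.8333/5 = -4.9667
  S[V,V] = ((-1.1667)·(-1.1667) + (-1.1667)·(-1.1667) + (-2.1667)·(-2.1667) + (3.8333)·(3.8333) + (3.8333)·(3.8333) + (-3.1667)·(-3.1667)) / 5 = 46.8333/5 = 9.3667

S is symmetric (S[j,i] = S[i,j]). Assembling:

S = [[9.7667, -4.9667],
 [-4.9667, 9.3667]]


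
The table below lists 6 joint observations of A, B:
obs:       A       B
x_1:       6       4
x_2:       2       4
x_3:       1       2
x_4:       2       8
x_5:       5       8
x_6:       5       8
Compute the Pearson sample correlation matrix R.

Step 1 — column means:
  mean(A) = (6 + 2 + 1 + 2 + 5 + 5) / 6 = 21/6 = 3.5
  mean(B) = (4 + 4 + 2 + 8 + 8 + 8) / 6 = 34/6 = 5.6667

Step 2 — sample variances and covariances s[i,j] = (1/(n-1)) · Σ_k (x_{k,i} - mean_i) · (x_{k,j} - mean_j), with n-1 = 5:
  s[A,A] = ((2.5)·(2.5) + (-1.5)·(-1.5) + (-2.5)·(-2.5) + (-1.5)·(-1.5) + (1.5)·(1.5) + (1.5)·(1.5)) / 5 = 21.5/5 = 4.3
  s[A,B] = ((2.5)·(-1.6667) + (-1.5)·(-1.6667) + (-2.5)·(-3.6667) + (-1.5)·(2.3333) + (1.5)·(2.3333) + (1.5)·(2.3333)) / 5 = 11/5 = 2.2
  s[B,B] = ((-1.6667)·(-1.6667) + (-1.6667)·(-1.6667) + (-3.6667)·(-3.6667) + (2.3333)·(2.3333) + (2.3333)·(2.3333) + (2.3333)·(2.3333)) / 5 = 35.3333/5 = 7.0667
  Sample standard deviations s_i = √(s[i,i]):
  s(A) = √(4.3) = 2.0736
  s(B) = √(7.0667) = 2.6583

Step 3 — r_{ij} = s_{ij} / (s_i · s_j):
  r[A,A] = 1 (diagonal).
  r[A,B] = 2.2 / (2.0736 · 2.6583) = 2.2 / 5.5124 = 0.3991
  r[B,B] = 1 (diagonal).

R is symmetric with unit diagonal. Assembling:

R = [[1, 0.3991],
 [0.3991, 1]]


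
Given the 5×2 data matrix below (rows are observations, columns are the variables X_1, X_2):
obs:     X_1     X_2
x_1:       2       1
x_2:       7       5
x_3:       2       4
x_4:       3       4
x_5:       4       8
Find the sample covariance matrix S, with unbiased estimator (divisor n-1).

Step 1 — column means:
  mean(X_1) = (2 + 7 + 2 + 3 + 4) / 5 = 18/5 = 3.6
  mean(X_2) = (1 + 5 + 4 + 4 + 8) / 5 = 22/5 = 4.4

Step 2 — sample covariance S[i,j] = (1/(n-1)) · Σ_k (x_{k,i} - mean_i) · (x_{k,j} - mean_j), with n-1 = 4.
  S[X_1,X_1] = ((-1.6)·(-1.6) + (3.4)·(3.4) + (-1.6)·(-1.6) + (-0.6)·(-0.6) + (0.4)·(0.4)) / 4 = 17.2/4 = 4.3
  S[X_1,X_2] = ((-1.6)·(-3.4) + (3.4)·(0.6) + (-1.6)·(-0.4) + (-0.6)·(-0.4) + (0.4)·(3.6)) / 4 = 9.8/4 = 2.45
  S[X_2,X_2] = ((-3.4)·(-3.4) + (0.6)·(0.6) + (-0.4)·(-0.4) + (-0.4)·(-0.4) + (3.6)·(3.6)) / 4 = 25.2/4 = 6.3

S is symmetric (S[j,i] = S[i,j]). Assembling:

S = [[4.3, 2.45],
 [2.45, 6.3]]


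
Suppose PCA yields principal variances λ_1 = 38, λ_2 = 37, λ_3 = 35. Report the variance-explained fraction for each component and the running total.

Step 1 — total variance = trace(Sigma) = Σ λ_i = 38 + 37 + 35 = 110.

Step 2 — fraction explained by component i = λ_i / Σ λ:
  PC1: 38/110 = 0.3455
  PC2: 37/110 = 0.3364
  PC3: 35/110 = 0.3182

Step 3 — cumulative fraction after k components = (λ_1 + ... + λ_k) / Σ λ:
  k = 1: 38/110 = 0.3455
  k = 2: (38 + 37)/110 = 75/110 = 0.6818
  k = 3: (38 + 37 + 35)/110 = 110/110 = 1

Summary (fraction, with percent):

explained: PC1 0.3455 (34.55%), PC2 0.3364 (33.64%), PC3 0.3182 (31.82%);  cumulative: 0.3455, 0.6818, 1


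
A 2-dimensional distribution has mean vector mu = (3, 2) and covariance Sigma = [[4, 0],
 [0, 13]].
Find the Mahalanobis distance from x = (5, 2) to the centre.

Step 1 — centre the observation: (x - mu) = (2, 0).

Step 2 — invert Sigma. det(Sigma) = 4·13 - (0)² = 52.
  Sigma^{-1} = (1/det) · [[d, -b], [-b, a]] = [[0.25, 0],
 [0, 0.0769]].

Step 3 — form the quadratic (x - mu)^T · Sigma^{-1} · (x - mu):
  Sigma^{-1} · (x - mu) = (0.5, 0).
  (x - mu)^T · [Sigma^{-1} · (x - mu)] = (2)·(0.5) + (0)·(0) = 1.

Step 4 — take square root: d = √(1) ≈ 1.

d(x, mu) = √(1) ≈ 1


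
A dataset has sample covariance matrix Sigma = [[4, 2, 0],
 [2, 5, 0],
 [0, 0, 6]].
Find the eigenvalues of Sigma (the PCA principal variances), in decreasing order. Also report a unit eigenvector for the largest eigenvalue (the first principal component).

Step 1 — characteristic polynomial p(λ) = det(λI - Sigma) = λ³ - tr·λ² + c_1·λ - det, where tr = trace, c_1 = sum of the principal 2×2 minors, det = det(Sigma):
  tr = 4 + 5 + 6 = 15,
  c_1 = (4·5 - (2)²) + (4·6 - (0)²) + (5·6 - (0)²) = 16 + 24 + 30 = 70,
  det = 4·(5·6 - (0)²) - (2)·((2)·6 - (0)·(0)) + (0)·((2)·(0) - 5·(0)) = 4·(30) - (2)·(12) + (0)·(0) = 96.
  So p(λ) = λ³ - 15λ² + 70λ - 96.
Step 2 — look for an integer root (rational root theorem: any rational root is an integer divisor of 96). Testing λ = 6:
  p(6) = 216 - 540 + 420 - 96 = 0  ✓
  Dividing out (λ - 6): p(λ) = (λ - 6)(λ² - 9λ + 16).
Step 3 — remaining eigenvalues from the quadratic λ² - 9λ + 16 = 0:
  Δ = 9² - 4·16 = 81 - 64 = 17,  λ = (9 ± √17)/2 = (9 ± 4.1231)/2 ≈ 6.5616 or 2.4384.
  Sorted: λ_1 = 6.5616,  λ_2 = 6,  λ_3 = 2.4384  (check: sum = 15 = tr ✓).

Step 4 — unit eigenvector for λ_1 ≈ 6.5616: v spans the null space of (Sigma - λ_1 I), whose rows are
  r_1 = (-2.5616, 2, 0),  r_2 = (2, -1.5616, 0),  r_3 = (0, 0, -0.5616).
  v is orthogonal to every row, so take v ∝ r_1 × r_3 = ((2)·(-0.5616) - (0)·(0), (0)·(0) - (-2.5616)·(-0.5616), (-2.5616)·(0) - (2)·(0)) ≈ (-1.1231, -1.4384, 0).
  Rescale (multiply by -1 so the first nonzero entry is positive): u = (1.1231, 1.4384, 0).
  ||u|| = √((1.1231)² + (1.4384)² + (0)²) = √(3.3305) ≈ 1.825,  v_1 = u/||u|| ≈ (0.6154, 0.7882, 0) (||v_1|| = 1).

λ_1 = 6.5616,  λ_2 = 6,  λ_3 = 2.4384;  v_1 ≈ (0.6154, 0.7882, 0)


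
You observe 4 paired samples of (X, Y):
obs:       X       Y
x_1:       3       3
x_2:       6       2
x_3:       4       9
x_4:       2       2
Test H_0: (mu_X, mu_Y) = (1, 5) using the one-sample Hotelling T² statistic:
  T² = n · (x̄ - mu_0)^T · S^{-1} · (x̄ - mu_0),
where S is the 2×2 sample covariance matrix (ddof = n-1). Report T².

Step 1 — sample mean vector:
  mean(X) = (3 + 6 + 4 + 2) / 4 = 15/4 = 3.75
  mean(Y) = (3 + 2 + 9 + 2) / 4 = 16/4 = 4
  x̄ = (3.75, 4),  deviation x̄ - mu_0 = (3.75, 4) - (1, 5) = (2.75, -1).

Step 2 — sample covariance matrix, S[i,j] = (1/(n-1)) · Σ_k (x_{k,i} - mean_i) · (x_{k,j} - mean_j), divisor n-1 = 3:
  S[X,X] = ((-0.75)·(-0.75) + (2.25)·(2.25) + (0.25)·(0.25) + (-1.75)·(-1.75)) / 3 = 8.75/3 = 2.9167
  S[X,Y] = ((-0.75)·(-1) + (2.25)·(-2) + (0.25)·(5) + (-1.75)·(-2)) / 3 = 1/3 = 0.3333
  S[Y,Y] = ((-1)·(-1) + (-2)·(-2) + (5)·(5) + (-2)·(-2)) / 3 = 34/3 = 11.3333
  S = [[2.9167, 0.3333],
 [0.3333, 11.3333]].

Step 3 — invert S. det(S) = 2.9167·11.3333 - (0.3333)² = 32.9444.
  S^{-1} = (1/det) · [[d, -b], [-b, a]] = [[0.344, -0.0101],
 [-0.0101, 0.0885]].

Step 4 — quadratic form (x̄ - mu_0)^T · S^{-1} · (x̄ - mu_0):
  S^{-1} · (x̄ - mu_0) = (0.9562, -0.1164),
  (x̄ - mu_0)^T · [...] = (2.75)·(0.9562) + (-1)·(-0.1164) = 2.7458.

Step 5 — scale by n: T² = 4 · 2.7458 = 10.9831.

T² ≈ 10.9831


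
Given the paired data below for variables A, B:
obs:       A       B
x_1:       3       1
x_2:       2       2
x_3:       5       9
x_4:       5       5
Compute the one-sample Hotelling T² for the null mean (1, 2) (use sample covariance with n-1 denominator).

Step 1 — sample mean vector:
  mean(A) = (3 + 2 + 5 + 5) / 4 = 15/4 = 3.75
  mean(B) = (1 + 2 + 9 + 5) / 4 = 17/4 = 4.25
  x̄ = (3.75, 4.25),  deviation x̄ - mu_0 = (3.75, 4.25) - (1, 2) = (2.75, 2.25).

Step 2 — sample covariance matrix, S[i,j] = (1/(n-1)) · Σ_k (x_{k,i} - mean_i) · (x_{k,j} - mean_j), divisor n-1 = 3:
  S[A,A] = ((-0.75)·(-0.75) + (-1.75)·(-1.75) + (1.25)·(1.25) + (1.25)·(1.25)) / 3 = 6.75/3 = 2.25
  S[A,B] = ((-0.75)·(-3.25) + (-1.75)·(-2.25) + (1.25)·(4.75) + (1.25)·(0.75)) / 3 = 13.25/3 = 4.4167
  S[B,B] = ((-3.25)·(-3.25) + (-2.25)·(-2.25) + (4.75)·(4.75) + (0.75)·(0.75)) / 3 = 38.75/3 = 12.9167
  S = [[2.25, 4.4167],
 [4.4167, 12.9167]].

Step 3 — invert S. det(S) = 2.25·12.9167 - (4.4167)² = 9.5556.
  S^{-1} = (1/det) · [[d, -b], [-b, a]] = [[1.3517, -0.4622],
 [-0.4622, 0.2355]].

Step 4 — quadratic form (x̄ - mu_0)^T · S^{-1} · (x̄ - mu_0):
  S^{-1} · (x̄ - mu_0) = (2.6773, -0.7413),
  (x̄ - mu_0)^T · [...] = (2.75)·(2.6773) + (2.25)·(-0.7413) = 5.6948.

Step 5 — scale by n: T² = 4 · 5.6948 = 22.7791.

T² ≈ 22.7791
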